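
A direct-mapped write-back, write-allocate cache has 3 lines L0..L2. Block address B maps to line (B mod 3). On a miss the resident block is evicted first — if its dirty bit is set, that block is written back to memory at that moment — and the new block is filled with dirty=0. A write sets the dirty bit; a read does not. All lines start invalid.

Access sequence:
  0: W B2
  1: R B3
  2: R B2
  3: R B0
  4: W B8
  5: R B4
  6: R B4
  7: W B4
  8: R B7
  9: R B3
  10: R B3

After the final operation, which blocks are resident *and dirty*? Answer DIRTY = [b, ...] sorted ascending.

0: W B2 → L2 miss [D]
1: R B3 → L0 miss [-]
2: R B2 → L2 hit [D]
3: R B0 → L0 miss [-]
4: W B8 → L2 miss wb→B2 [D]
5: R B4 → L1 miss [-]
6: R B4 → L1 hit [-]
7: W B4 → L1 hit [D]
8: R B7 → L1 miss wb→B4 [-]
9: R B3 → L0 miss [-]
10: R B3 → L0 hit [-]

DIRTY = [8]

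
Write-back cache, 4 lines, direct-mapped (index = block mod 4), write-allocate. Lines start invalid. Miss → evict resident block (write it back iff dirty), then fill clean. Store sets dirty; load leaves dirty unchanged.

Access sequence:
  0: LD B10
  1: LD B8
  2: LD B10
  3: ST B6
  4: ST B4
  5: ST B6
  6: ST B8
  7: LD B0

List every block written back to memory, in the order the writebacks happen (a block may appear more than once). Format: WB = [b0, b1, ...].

0: R B10 → L2 miss [-]
1: R B8 → L0 miss [-]
2: R B10 → L2 hit [-]
3: W B6 → L2 miss [D]
4: W B4 → L0 miss [D]
5: W B6 → L2 hit [D]
6: W B8 → L0 miss wb→B4 [D]
7: R B0 → L0 miss wb→B8 [-]

WB = [4, 8]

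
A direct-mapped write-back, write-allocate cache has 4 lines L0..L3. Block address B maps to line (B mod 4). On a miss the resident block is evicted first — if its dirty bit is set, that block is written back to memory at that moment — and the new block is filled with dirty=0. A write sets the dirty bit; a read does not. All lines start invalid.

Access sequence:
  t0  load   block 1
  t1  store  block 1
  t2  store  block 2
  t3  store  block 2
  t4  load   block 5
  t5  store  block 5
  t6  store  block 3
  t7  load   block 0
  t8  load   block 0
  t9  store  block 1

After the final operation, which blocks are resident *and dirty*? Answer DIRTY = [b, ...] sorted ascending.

DIRTY = [1, 2, 3]

0: R B1 → L1 miss [-]
1: W B1 → L1 hit [D]
2: W B2 → L2 miss [D]
3: W B2 → L2 hit [D]
4: R B5 → L1 miss wb→B1 [-]
5: W B5 → L1 hit [D]
6: W B3 → L3 miss [D]
7: R B0 → L0 miss [-]
8: R B0 → L0 hit [-]
9: W B1 → L1 miss wb→B5 [D]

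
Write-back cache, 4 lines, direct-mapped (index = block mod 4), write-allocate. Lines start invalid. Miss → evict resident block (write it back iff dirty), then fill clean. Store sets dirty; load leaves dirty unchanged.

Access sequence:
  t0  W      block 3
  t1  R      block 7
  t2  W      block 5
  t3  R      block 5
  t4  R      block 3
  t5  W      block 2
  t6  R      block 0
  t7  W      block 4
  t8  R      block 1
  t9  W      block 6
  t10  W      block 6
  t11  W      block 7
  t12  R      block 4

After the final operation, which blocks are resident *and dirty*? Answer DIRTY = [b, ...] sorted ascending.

DIRTY = [4, 6, 7]

0: W B3 -> L3 miss  d=D]
1: R B7 -> L3 miss wb->B3  d=-]
2: W B5 -> L1 miss  d=D]
3: R B5 -> L1 hit  d=D]
4: R B3 -> L3 miss  d=-]
5: W B2 -> L2 miss  d=D]
6: R B0 -> L0 miss  d=-]
7: W B4 -> L0 miss  d=D]
8: R B1 -> L1 miss wb->B5  d=-]
9: W B6 -> L2 miss wb->B2  d=D]
10: W B6 -> L2 hit  d=D]
11: W B7 -> L3 miss  d=D]
12: R B4 -> L0 hit  d=D]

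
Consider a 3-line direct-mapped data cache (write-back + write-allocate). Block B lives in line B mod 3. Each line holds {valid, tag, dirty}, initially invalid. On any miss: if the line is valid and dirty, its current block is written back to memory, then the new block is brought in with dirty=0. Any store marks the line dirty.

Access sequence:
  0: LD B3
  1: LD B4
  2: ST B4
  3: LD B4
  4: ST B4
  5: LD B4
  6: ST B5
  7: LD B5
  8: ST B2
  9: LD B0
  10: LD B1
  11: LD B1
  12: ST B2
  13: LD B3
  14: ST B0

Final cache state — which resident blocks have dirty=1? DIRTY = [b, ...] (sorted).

0: R B3 → L0 miss [-]
1: R B4 → L1 miss [-]
2: W B4 → L1 hit [D]
3: R B4 → L1 hit [D]
4: W B4 → L1 hit [D]
5: R B4 → L1 hit [D]
6: W B5 → L2 miss [D]
7: R B5 → L2 hit [D]
8: W B2 → L2 miss wb→B5 [D]
9: R B0 → L0 miss [-]
10: R B1 → L1 miss wb→B4 [-]
11: R B1 → L1 hit [-]
12: W B2 → L2 hit [D]
13: R B3 → L0 miss [-]
14: W B0 → L0 miss [D]

DIRTY = [0, 2]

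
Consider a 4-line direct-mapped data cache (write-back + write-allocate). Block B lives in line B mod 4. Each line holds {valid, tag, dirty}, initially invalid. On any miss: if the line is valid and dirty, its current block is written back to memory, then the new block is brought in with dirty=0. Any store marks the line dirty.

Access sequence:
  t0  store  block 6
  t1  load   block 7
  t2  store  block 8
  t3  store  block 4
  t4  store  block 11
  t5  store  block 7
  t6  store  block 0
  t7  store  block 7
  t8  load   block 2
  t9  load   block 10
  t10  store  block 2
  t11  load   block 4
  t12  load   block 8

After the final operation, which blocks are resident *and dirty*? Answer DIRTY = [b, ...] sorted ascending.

DIRTY = [2, 7]

0: W B6 → L2 miss [D]
1: R B7 → L3 miss [-]
2: W B8 → L0 miss [D]
3: W B4 → L0 miss wb→B8 [D]
4: W B11 → L3 miss [D]
5: W B7 → L3 miss wb→B11 [D]
6: W B0 → L0 miss wb→B4 [D]
7: W B7 → L3 hit [D]
8: R B2 → L2 miss wb→B6 [-]
9: R B10 → L2 miss [-]
10: W B2 → L2 miss [D]
11: R B4 → L0 miss wb→B0 [-]
12: R B8 → L0 miss [-]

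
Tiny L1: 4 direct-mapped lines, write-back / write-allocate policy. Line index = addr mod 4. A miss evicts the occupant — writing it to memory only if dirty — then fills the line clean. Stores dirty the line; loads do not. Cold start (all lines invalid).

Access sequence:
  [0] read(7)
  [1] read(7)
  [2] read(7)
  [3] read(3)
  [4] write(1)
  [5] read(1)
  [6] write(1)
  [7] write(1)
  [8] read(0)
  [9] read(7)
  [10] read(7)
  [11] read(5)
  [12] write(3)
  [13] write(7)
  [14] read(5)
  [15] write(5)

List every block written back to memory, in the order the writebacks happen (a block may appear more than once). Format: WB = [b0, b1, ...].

WB = [1, 3]

0: R B7 -> L3 miss  d=-]
1: R B7 -> L3 hit  d=-]
2: R B7 -> L3 hit  d=-]
3: R B3 -> L3 miss  d=-]
4: W B1 -> L1 miss  d=D]
5: R B1 -> L1 hit  d=D]
6: W B1 -> L1 hit  d=D]
7: W B1 -> L1 hit  d=D]
8: R B0 -> L0 miss  d=-]
9: R B7 -> L3 miss  d=-]
10: R B7 -> L3 hit  d=-]
11: R B5 -> L1 miss wb->B1  d=-]
12: W B3 -> L3 miss  d=D]
13: W B7 -> L3 miss wb->B3  d=D]
14: R B5 -> L1 hit  d=-]
15: W B5 -> L1 hit  d=D]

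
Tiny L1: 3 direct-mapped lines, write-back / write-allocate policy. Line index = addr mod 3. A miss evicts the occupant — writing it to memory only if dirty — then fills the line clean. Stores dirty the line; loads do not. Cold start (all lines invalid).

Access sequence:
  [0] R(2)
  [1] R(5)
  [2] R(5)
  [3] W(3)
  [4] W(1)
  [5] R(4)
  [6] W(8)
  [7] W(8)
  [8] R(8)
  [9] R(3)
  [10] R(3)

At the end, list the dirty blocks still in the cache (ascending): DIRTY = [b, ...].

DIRTY = [3, 8]

  0 | R B2 → L2 miss [-]
  1 | R B5 → L2 miss [-]
  2 | R B5 → L2 hit [-]
  3 | W B3 → L0 miss [D]
  4 | W B1 → L1 miss [D]
  5 | R B4 → L1 miss wb→B1 [-]
  6 | W B8 → L2 miss [D]
  7 | W B8 → L2 hit [D]
  8 | R B8 → L2 hit [D]
  9 | R B3 → L0 hit [D]
  10 | R B3 → L0 hit [D]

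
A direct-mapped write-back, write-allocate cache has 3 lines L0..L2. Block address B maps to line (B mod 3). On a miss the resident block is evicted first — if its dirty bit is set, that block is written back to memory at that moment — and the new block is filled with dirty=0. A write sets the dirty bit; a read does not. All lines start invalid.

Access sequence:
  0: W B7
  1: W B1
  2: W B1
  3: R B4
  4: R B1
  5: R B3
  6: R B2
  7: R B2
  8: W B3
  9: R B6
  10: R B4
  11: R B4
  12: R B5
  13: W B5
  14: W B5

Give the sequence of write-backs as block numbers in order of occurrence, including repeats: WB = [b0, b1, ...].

WB = [7, 1, 3]

0: W B7 → L1 miss [D]
1: W B1 → L1 miss wb→B7 [D]
2: W B1 → L1 hit [D]
3: R B4 → L1 miss wb→B1 [-]
4: R B1 → L1 miss [-]
5: R B3 → L0 miss [-]
6: R B2 → L2 miss [-]
7: R B2 → L2 hit [-]
8: W B3 → L0 hit [D]
9: R B6 → L0 miss wb→B3 [-]
10: R B4 → L1 miss [-]
11: R B4 → L1 hit [-]
12: R B5 → L2 miss [-]
13: W B5 → L2 hit [D]
14: W B5 → L2 hit [D]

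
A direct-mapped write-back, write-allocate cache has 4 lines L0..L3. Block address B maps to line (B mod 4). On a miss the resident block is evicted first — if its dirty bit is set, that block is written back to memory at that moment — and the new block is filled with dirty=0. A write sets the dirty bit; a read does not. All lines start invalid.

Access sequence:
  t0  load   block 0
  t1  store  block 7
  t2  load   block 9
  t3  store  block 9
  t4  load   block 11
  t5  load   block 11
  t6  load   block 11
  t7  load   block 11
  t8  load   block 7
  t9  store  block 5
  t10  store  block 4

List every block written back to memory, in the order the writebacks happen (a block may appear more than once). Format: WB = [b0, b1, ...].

WB = [7, 9]

0: R B0 -> L0 miss  d=-]
1: W B7 -> L3 miss  d=D]
2: R B9 -> L1 miss  d=-]
3: W B9 -> L1 hit  d=D]
4: R B11 -> L3 miss wb->B7  d=-]
5: R B11 -> L3 hit  d=-]
6: R B11 -> L3 hit  d=-]
7: R B11 -> L3 hit  d=-]
8: R B7 -> L3 miss  d=-]
9: W B5 -> L1 miss wb->B9  d=D]
10: W B4 -> L0 miss  d=D]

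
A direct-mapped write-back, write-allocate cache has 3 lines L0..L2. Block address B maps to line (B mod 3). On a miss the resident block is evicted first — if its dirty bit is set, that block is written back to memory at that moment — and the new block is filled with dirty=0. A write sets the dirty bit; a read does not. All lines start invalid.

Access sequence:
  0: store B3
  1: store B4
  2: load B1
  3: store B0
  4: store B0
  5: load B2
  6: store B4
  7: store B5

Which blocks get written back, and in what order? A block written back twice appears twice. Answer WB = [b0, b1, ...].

0: W B3 -> L0 miss  d=D]
1: W B4 -> L1 miss  d=D]
2: R B1 -> L1 miss wb->B4  d=-]
3: W B0 -> L0 miss wb->B3  d=D]
4: W B0 -> L0 hit  d=D]
5: R B2 -> L2 miss  d=-]
6: W B4 -> L1 miss  d=D]
7: W B5 -> L2 miss  d=D]

WB = [4, 3]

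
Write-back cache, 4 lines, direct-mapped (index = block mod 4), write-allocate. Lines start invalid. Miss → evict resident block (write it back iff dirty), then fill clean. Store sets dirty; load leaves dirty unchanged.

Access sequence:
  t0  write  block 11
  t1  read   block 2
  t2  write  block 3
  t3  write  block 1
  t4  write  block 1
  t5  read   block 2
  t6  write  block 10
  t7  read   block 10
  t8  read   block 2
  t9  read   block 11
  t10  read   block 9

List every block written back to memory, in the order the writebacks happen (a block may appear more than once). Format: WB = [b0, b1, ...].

WB = [11, 10, 3, 1]

  0 | W B11 → L3 miss [D]
  1 | R B2 → L2 miss [-]
  2 | W B3 → L3 miss wb→B11 [D]
  3 | W B1 → L1 miss [D]
  4 | W B1 → L1 hit [D]
  5 | R B2 → L2 hit [-]
  6 | W B10 → L2 miss [D]
  7 | R B10 → L2 hit [D]
  8 | R B2 → L2 miss wb→B10 [-]
  9 | R B11 → L3 miss wb→B3 [-]
  10 | R B9 → L1 miss wb→B1 [-]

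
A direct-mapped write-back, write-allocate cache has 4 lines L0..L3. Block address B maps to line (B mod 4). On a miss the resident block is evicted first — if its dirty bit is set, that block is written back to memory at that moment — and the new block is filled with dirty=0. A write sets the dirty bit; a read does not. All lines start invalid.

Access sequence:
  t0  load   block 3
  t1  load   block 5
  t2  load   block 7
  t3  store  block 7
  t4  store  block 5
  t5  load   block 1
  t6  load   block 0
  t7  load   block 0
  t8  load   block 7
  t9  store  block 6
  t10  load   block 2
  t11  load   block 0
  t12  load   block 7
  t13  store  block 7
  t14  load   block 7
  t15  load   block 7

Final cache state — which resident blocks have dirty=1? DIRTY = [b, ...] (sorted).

0: R B3 → L3 miss [-]
1: R B5 → L1 miss [-]
2: R B7 → L3 miss [-]
3: W B7 → L3 hit [D]
4: W B5 → L1 hit [D]
5: R B1 → L1 miss wb→B5 [-]
6: R B0 → L0 miss [-]
7: R B0 → L0 hit [-]
8: R B7 → L3 hit [D]
9: W B6 → L2 miss [D]
10: R B2 → L2 miss wb→B6 [-]
11: R B0 → L0 hit [-]
12: R B7 → L3 hit [D]
13: W B7 → L3 hit [D]
14: R B7 → L3 hit [D]
15: R B7 → L3 hit [D]

DIRTY = [7]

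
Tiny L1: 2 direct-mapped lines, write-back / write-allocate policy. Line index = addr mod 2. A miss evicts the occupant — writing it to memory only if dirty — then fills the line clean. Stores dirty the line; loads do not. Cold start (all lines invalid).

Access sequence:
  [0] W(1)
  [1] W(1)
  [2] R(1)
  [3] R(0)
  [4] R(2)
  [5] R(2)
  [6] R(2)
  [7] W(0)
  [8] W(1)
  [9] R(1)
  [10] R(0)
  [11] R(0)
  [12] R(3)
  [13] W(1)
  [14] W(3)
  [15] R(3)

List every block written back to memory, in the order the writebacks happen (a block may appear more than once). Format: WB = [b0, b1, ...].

0: W B1 → L1 miss [D]
1: W B1 → L1 hit [D]
2: R B1 → L1 hit [D]
3: R B0 → L0 miss [-]
4: R B2 → L0 miss [-]
5: R B2 → L0 hit [-]
6: R B2 → L0 hit [-]
7: W B0 → L0 miss [D]
8: W B1 → L1 hit [D]
9: R B1 → L1 hit [D]
10: R B0 → L0 hit [D]
11: R B0 → L0 hit [D]
12: R B3 → L1 miss wb→B1 [-]
13: W B1 → L1 miss [D]
14: W B3 → L1 miss wb→B1 [D]
15: R B3 → L1 hit [D]

WB = [1, 1]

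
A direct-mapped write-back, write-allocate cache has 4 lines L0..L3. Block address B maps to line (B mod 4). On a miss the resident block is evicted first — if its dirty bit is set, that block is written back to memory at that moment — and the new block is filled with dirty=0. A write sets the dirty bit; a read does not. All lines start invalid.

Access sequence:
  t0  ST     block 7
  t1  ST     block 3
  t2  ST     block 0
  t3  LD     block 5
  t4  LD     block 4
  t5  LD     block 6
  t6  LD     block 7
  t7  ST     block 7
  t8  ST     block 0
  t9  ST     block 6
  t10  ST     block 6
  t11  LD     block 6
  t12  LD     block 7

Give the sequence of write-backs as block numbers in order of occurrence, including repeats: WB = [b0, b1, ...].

0: W B7 → L3 miss [D]
1: W B3 → L3 miss wb→B7 [D]
2: W B0 → L0 miss [D]
3: R B5 → L1 miss [-]
4: R B4 → L0 miss wb→B0 [-]
5: R B6 → L2 miss [-]
6: R B7 → L3 miss wb→B3 [-]
7: W B7 → L3 hit [D]
8: W B0 → L0 miss [D]
9: W B6 → L2 hit [D]
10: W B6 → L2 hit [D]
11: R B6 → L2 hit [D]
12: R B7 → L3 hit [D]

WB = [7, 0, 3]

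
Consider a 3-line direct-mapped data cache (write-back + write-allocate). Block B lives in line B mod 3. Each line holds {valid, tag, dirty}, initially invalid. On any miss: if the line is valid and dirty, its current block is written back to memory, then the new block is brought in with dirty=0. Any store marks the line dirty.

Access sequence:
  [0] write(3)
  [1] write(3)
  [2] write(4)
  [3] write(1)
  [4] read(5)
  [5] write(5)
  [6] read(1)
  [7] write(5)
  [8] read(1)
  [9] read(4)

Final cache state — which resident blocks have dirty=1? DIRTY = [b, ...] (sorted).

DIRTY = [3, 5]

0: W B3 -> L0 miss  d=D]
1: W B3 -> L0 hit  d=D]
2: W B4 -> L1 miss  d=D]
3: W B1 -> L1 miss wb->B4  d=D]
4: R B5 -> L2 miss  d=-]
5: W B5 -> L2 hit  d=D]
6: R B1 -> L1 hit  d=D]
7: W B5 -> L2 hit  d=D]
8: R B1 -> L1 hit  d=D]
9: R B4 -> L1 miss wb->B1  d=-]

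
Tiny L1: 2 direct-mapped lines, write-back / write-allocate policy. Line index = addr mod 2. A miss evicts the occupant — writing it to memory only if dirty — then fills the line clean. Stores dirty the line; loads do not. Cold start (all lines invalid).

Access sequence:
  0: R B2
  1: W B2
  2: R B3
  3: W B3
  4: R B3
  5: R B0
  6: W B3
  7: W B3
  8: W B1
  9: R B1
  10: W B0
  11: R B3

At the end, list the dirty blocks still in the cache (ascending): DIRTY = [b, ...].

DIRTY = [0]

0: R B2 → L0 miss [-]
1: W B2 → L0 hit [D]
2: R B3 → L1 miss [-]
3: W B3 → L1 hit [D]
4: R B3 → L1 hit [D]
5: R B0 → L0 miss wb→B2 [-]
6: W B3 → L1 hit [D]
7: W B3 → L1 hit [D]
8: W B1 → L1 miss wb→B3 [D]
9: R B1 → L1 hit [D]
10: W B0 → L0 hit [D]
11: R B3 → L1 miss wb→B1 [-]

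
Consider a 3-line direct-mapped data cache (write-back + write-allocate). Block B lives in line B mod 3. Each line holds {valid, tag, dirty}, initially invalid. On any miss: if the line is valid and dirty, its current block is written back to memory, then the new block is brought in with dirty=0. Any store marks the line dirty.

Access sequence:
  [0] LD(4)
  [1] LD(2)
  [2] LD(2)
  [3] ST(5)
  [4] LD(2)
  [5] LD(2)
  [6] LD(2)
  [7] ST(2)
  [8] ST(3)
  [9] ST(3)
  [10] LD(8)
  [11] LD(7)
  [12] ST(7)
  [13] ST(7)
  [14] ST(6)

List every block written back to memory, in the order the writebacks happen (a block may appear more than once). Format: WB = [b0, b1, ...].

0: R B4 -> L1 miss  d=-]
1: R B2 -> L2 miss  d=-]
2: R B2 -> L2 hit  d=-]
3: W B5 -> L2 miss  d=D]
4: R B2 -> L2 miss wb->B5  d=-]
5: R B2 -> L2 hit  d=-]
6: R B2 -> L2 hit  d=-]
7: W B2 -> L2 hit  d=D]
8: W B3 -> L0 miss  d=D]
9: W B3 -> L0 hit  d=D]
10: R B8 -> L2 miss wb->B2  d=-]
11: R B7 -> L1 miss  d=-]
12: W B7 -> L1 hit  d=D]
13: W B7 -> L1 hit  d=D]
14: W B6 -> L0 miss wb->B3  d=D]

WB = [5, 2, 3]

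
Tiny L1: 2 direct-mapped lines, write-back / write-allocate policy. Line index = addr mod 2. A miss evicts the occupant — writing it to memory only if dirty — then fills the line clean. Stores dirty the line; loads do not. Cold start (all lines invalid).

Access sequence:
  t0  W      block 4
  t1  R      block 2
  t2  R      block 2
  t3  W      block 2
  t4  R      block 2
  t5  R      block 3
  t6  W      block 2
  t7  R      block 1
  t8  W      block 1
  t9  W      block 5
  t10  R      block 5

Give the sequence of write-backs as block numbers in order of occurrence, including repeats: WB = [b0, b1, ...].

  0 | W B4 → L0 miss [D]
  1 | R B2 → L0 miss wb→B4 [-]
  2 | R B2 → L0 hit [-]
  3 | W B2 → L0 hit [D]
  4 | R B2 → L0 hit [D]
  5 | R B3 → L1 miss [-]
  6 | W B2 → L0 hit [D]
  7 | R B1 → L1 miss [-]
  8 | W B1 → L1 hit [D]
  9 | W B5 → L1 miss wb→B1 [D]
  10 | R B5 → L1 hit [D]

WB = [4, 1]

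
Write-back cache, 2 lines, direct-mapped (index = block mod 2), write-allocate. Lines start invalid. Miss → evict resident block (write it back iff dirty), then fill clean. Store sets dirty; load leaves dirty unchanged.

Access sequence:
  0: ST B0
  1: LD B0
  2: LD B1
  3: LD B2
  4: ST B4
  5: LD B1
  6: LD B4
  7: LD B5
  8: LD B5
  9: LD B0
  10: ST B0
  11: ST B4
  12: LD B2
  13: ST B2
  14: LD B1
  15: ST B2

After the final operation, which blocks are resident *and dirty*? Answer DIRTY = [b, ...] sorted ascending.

  0 | W B0 → L0 miss [D]
  1 | R B0 → L0 hit [D]
  2 | R B1 → L1 miss [-]
  3 | R B2 → L0 miss wb→B0 [-]
  4 | W B4 → L0 miss [D]
  5 | R B1 → L1 hit [-]
  6 | R B4 → L0 hit [D]
  7 | R B5 → L1 miss [-]
  8 | R B5 → L1 hit [-]
  9 | R B0 → L0 miss wb→B4 [-]
  10 | W B0 → L0 hit [D]
  11 | W B4 → L0 miss wb→B0 [D]
  12 | R B2 → L0 miss wb→B4 [-]
  13 | W B2 → L0 hit [D]
  14 | R B1 → L1 miss [-]
  15 | W B2 → L0 hit [D]

DIRTY = [2]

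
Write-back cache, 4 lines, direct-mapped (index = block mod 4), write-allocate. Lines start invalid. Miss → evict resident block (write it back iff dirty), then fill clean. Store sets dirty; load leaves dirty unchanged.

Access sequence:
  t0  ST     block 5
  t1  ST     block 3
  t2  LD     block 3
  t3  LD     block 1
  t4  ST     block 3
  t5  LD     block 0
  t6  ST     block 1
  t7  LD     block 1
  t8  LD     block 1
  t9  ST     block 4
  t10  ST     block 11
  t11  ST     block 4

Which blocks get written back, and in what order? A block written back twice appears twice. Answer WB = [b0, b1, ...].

  0 | W B5 → L1 miss [D]
  1 | W B3 → L3 miss [D]
  2 | R B3 → L3 hit [D]
  3 | R B1 → L1 miss wb→B5 [-]
  4 | W B3 → L3 hit [D]
  5 | R B0 → L0 miss [-]
  6 | W B1 → L1 hit [D]
  7 | R B1 → L1 hit [D]
  8 | R B1 → L1 hit [D]
  9 | W B4 → L0 miss [D]
  10 | W B11 → L3 miss wb→B3 [D]
  11 | W B4 → L0 hit [D]

WB = [5, 3]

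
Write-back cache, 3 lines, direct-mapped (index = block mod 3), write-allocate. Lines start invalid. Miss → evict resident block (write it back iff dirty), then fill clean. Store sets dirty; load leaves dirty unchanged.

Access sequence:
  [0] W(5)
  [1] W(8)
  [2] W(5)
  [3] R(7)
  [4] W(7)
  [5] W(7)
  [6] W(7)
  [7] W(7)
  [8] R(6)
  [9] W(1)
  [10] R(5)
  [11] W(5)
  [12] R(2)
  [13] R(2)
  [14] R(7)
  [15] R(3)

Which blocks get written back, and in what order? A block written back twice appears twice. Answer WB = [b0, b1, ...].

0: W B5 → L2 miss [D]
1: W B8 → L2 miss wb→B5 [D]
2: W B5 → L2 miss wb→B8 [D]
3: R B7 → L1 miss [-]
4: W B7 → L1 hit [D]
5: W B7 → L1 hit [D]
6: W B7 → L1 hit [D]
7: W B7 → L1 hit [D]
8: R B6 → L0 miss [-]
9: W B1 → L1 miss wb→B7 [D]
10: R B5 → L2 hit [D]
11: W B5 → L2 hit [D]
12: R B2 → L2 miss wb→B5 [-]
13: R B2 → L2 hit [-]
14: R B7 → L1 miss wb→B1 [-]
15: R B3 → L0 miss [-]

WB = [5, 8, 7, 5, 1]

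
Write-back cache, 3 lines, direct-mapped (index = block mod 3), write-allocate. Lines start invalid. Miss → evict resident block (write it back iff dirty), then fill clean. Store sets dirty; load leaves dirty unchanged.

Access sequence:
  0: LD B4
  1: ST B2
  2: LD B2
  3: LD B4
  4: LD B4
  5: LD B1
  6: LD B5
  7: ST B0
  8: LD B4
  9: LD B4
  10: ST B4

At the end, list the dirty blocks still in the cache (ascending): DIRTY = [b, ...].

0: R B4 -> L1 miss  d=-]
1: W B2 -> L2 miss  d=D]
2: R B2 -> L2 hit  d=D]
3: R B4 -> L1 hit  d=-]
4: R B4 -> L1 hit  d=-]
5: R B1 -> L1 miss  d=-]
6: R B5 -> L2 miss wb->B2  d=-]
7: W B0 -> L0 miss  d=D]
8: R B4 -> L1 miss  d=-]
9: R B4 -> L1 hit  d=-]
10: W B4 -> L1 hit  d=D]

DIRTY = [0, 4]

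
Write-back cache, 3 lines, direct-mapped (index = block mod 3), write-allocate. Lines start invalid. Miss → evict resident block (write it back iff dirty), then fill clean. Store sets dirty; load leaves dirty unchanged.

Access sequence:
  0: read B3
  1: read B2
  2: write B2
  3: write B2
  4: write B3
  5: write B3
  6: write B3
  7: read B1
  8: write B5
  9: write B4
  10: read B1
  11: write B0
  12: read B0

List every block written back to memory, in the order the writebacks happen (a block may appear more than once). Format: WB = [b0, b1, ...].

0: R B3 -> L0 miss  d=-]
1: R B2 -> L2 miss  d=-]
2: W B2 -> L2 hit  d=D]
3: W B2 -> L2 hit  d=D]
4: W B3 -> L0 hit  d=D]
5: W B3 -> L0 hit  d=D]
6: W B3 -> L0 hit  d=D]
7: R B1 -> L1 miss  d=-]
8: W B5 -> L2 miss wb->B2  d=D]
9: W B4 -> L1 miss  d=D]
10: R B1 -> L1 miss wb->B4  d=-]
11: W B0 -> L0 miss wb->B3  d=D]
12: R B0 -> L0 hit  d=D]

WB = [2, 4, 3]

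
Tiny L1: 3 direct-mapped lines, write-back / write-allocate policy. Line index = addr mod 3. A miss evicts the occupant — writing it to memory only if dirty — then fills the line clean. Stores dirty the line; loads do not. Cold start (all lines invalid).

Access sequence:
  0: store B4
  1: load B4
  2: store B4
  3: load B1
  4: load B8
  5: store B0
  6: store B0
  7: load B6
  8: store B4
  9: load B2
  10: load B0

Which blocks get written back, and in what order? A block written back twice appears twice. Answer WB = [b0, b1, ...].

WB = [4, 0]

  0 | W B4 → L1 miss [D]
  1 | R B4 → L1 hit [D]
  2 | W B4 → L1 hit [D]
  3 | R B1 → L1 miss wb→B4 [-]
  4 | R B8 → L2 miss [-]
  5 | W B0 → L0 miss [D]
  6 | W B0 → L0 hit [D]
  7 | R B6 → L0 miss wb→B0 [-]
  8 | W B4 → L1 miss [D]
  9 | R B2 → L2 miss [-]
  10 | R B0 → L0 miss [-]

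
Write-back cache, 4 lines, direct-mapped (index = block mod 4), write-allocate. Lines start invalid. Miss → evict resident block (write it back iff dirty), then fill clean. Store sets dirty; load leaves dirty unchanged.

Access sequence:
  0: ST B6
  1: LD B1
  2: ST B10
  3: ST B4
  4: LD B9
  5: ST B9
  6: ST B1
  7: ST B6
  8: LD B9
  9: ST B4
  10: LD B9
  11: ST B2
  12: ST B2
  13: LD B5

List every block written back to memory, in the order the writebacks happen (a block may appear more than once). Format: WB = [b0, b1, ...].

  0 | W B6 → L2 miss [D]
  1 | R B1 → L1 miss [-]
  2 | W B10 → L2 miss wb→B6 [D]
  3 | W B4 → L0 miss [D]
  4 | R B9 → L1 miss [-]
  5 | W B9 → L1 hit [D]
  6 | W B1 → L1 miss wb→B9 [D]
  7 | W B6 → L2 miss wb→B10 [D]
  8 | R B9 → L1 miss wb→B1 [-]
  9 | W B4 → L0 hit [D]
  10 | R B9 → L1 hit [-]
  11 | W B2 → L2 miss wb→B6 [D]
  12 | W B2 → L2 hit [D]
  13 | R B5 → L1 miss [-]

WB = [6, 9, 10, 1, 6]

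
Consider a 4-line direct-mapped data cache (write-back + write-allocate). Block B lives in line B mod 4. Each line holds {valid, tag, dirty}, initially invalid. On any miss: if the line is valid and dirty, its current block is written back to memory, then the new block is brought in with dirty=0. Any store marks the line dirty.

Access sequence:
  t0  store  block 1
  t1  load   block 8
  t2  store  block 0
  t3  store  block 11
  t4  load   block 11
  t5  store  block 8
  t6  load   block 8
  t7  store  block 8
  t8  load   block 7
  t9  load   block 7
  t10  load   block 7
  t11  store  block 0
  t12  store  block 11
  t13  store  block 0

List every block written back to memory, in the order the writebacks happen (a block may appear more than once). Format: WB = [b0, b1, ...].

0: W B1 -> L1 miss  d=D]
1: R B8 -> L0 miss  d=-]
2: W B0 -> L0 miss  d=D]
3: W B11 -> L3 miss  d=D]
4: R B11 -> L3 hit  d=D]
5: W B8 -> L0 miss wb->B0  d=D]
6: R B8 -> L0 hit  d=D]
7: W B8 -> L0 hit  d=D]
8: R B7 -> L3 miss wb->B11  d=-]
9: R B7 -> L3 hit  d=-]
10: R B7 -> L3 hit  d=-]
11: W B0 -> L0 miss wb->B8  d=D]
12: W B11 -> L3 miss  d=D]
13: W B0 -> L0 hit  d=D]

WB = [0, 11, 8]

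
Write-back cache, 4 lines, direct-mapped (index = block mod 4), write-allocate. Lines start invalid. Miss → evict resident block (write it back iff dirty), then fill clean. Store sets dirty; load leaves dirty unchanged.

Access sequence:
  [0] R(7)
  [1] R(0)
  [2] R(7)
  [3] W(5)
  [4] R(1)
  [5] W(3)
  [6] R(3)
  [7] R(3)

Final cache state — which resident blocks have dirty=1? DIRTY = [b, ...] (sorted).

DIRTY = [3]

0: R B7 → L3 miss [-]
1: R B0 → L0 miss [-]
2: R B7 → L3 hit [-]
3: W B5 → L1 miss [D]
4: R B1 → L1 miss wb→B5 [-]
5: W B3 → L3 miss [D]
6: R B3 → L3 hit [D]
7: R B3 → L3 hit [D]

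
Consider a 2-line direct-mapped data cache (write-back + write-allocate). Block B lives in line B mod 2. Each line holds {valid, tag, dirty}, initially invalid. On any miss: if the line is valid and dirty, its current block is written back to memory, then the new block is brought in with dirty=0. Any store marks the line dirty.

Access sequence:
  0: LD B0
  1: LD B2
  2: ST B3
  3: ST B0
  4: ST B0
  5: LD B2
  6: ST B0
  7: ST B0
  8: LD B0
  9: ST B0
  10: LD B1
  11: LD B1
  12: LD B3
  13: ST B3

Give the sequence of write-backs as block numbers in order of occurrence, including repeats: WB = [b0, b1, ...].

WB = [0, 3]

0: R B0 -> L0 miss  d=-]
1: R B2 -> L0 miss  d=-]
2: W B3 -> L1 miss  d=D]
3: W B0 -> L0 miss  d=D]
4: W B0 -> L0 hit  d=D]
5: R B2 -> L0 miss wb->B0  d=-]
6: W B0 -> L0 miss  d=D]
7: W B0 -> L0 hit  d=D]
8: R B0 -> L0 hit  d=D]
9: W B0 -> L0 hit  d=D]
10: R B1 -> L1 miss wb->B3  d=-]
11: R B1 -> L1 hit  d=-]
12: R B3 -> L1 miss  d=-]
13: W B3 -> L1 hit  d=D]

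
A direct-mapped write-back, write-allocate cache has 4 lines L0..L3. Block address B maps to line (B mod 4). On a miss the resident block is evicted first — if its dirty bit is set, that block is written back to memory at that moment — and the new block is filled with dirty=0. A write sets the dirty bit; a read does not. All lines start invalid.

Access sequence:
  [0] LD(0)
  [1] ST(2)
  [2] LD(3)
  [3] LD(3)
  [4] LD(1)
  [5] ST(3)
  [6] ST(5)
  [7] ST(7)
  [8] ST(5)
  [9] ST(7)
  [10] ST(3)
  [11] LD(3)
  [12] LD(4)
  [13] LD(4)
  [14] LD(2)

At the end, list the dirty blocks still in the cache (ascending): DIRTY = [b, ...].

  0 | R B0 → L0 miss [-]
  1 | W B2 → L2 miss [D]
  2 | R B3 → L3 miss [-]
  3 | R B3 → L3 hit [-]
  4 | R B1 → L1 miss [-]
  5 | W B3 → L3 hit [D]
  6 | W B5 → L1 miss [D]
  7 | W B7 → L3 miss wb→B3 [D]
  8 | W B5 → L1 hit [D]
  9 | W B7 → L3 hit [D]
  10 | W B3 → L3 miss wb→B7 [D]
  11 | R B3 → L3 hit [D]
  12 | R B4 → L0 miss [-]
  13 | R B4 → L0 hit [-]
  14 | R B2 → L2 hit [D]

DIRTY = [2, 3, 5]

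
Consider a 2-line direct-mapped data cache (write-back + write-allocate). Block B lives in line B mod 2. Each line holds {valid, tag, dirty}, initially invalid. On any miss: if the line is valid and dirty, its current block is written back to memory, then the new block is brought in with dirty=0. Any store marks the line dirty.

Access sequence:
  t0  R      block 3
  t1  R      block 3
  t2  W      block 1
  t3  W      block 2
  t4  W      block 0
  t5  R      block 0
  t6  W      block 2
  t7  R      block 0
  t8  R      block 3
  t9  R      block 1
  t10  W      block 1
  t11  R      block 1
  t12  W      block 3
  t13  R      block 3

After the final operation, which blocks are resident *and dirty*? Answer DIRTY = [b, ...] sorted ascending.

DIRTY = [3]

0: R B3 -> L1 miss  d=-]
1: R B3 -> L1 hit  d=-]
2: W B1 -> L1 miss  d=D]
3: W B2 -> L0 miss  d=D]
4: W B0 -> L0 miss wb->B2  d=D]
5: R B0 -> L0 hit  d=D]
6: W B2 -> L0 miss wb->B0  d=D]
7: R B0 -> L0 miss wb->B2  d=-]
8: R B3 -> L1 miss wb->B1  d=-]
9: R B1 -> L1 miss  d=-]
10: W B1 -> L1 hit  d=D]
11: R B1 -> L1 hit  d=D]
12: W B3 -> L1 miss wb->B1  d=D]
13: R B3 -> L1 hit  d=D]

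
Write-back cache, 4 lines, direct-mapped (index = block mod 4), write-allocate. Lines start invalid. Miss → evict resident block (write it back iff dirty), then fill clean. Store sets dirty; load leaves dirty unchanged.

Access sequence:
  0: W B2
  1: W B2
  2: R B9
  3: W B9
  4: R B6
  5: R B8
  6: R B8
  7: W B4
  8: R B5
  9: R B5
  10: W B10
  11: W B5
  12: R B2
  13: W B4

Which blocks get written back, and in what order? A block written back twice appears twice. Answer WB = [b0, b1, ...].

WB = [2, 9, 10]

0: W B2 -> L2 miss  d=D]
1: W B2 -> L2 hit  d=D]
2: R B9 -> L1 miss  d=-]
3: W B9 -> L1 hit  d=D]
4: R B6 -> L2 miss wb->B2  d=-]
5: R B8 -> L0 miss  d=-]
6: R B8 -> L0 hit  d=-]
7: W B4 -> L0 miss  d=D]
8: R B5 -> L1 miss wb->B9  d=-]
9: R B5 -> L1 hit  d=-]
10: W B10 -> L2 miss  d=D]
11: W B5 -> L1 hit  d=D]
12: R B2 -> L2 miss wb->B10  d=-]
13: W B4 -> L0 hit  d=D]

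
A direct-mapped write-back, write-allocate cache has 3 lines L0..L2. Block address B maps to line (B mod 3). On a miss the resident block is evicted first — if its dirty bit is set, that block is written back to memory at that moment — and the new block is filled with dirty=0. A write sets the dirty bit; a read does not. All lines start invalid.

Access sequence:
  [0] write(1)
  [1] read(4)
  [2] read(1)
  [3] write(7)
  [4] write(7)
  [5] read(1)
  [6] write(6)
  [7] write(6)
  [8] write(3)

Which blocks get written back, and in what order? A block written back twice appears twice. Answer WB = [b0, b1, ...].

WB = [1, 7, 6]

0: W B1 -> L1 miss  d=D]
1: R B4 -> L1 miss wb->B1  d=-]
2: R B1 -> L1 miss  d=-]
3: W B7 -> L1 miss  d=D]
4: W B7 -> L1 hit  d=D]
5: R B1 -> L1 miss wb->B7  d=-]
6: W B6 -> L0 miss  d=D]
7: W B6 -> L0 hit  d=D]
8: W B3 -> L0 miss wb->B6  d=D]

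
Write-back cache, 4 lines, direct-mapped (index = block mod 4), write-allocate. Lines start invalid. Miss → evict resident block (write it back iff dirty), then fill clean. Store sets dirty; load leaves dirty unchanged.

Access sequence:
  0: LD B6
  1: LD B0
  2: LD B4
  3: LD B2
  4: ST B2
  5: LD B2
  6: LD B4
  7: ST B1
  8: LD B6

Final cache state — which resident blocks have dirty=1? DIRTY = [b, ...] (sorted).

  0 | R B6 → L2 miss [-]
  1 | R B0 → L0 miss [-]
  2 | R B4 → L0 miss [-]
  3 | R B2 → L2 miss [-]
  4 | W B2 → L2 hit [D]
  5 | R B2 → L2 hit [D]
  6 | R B4 → L0 hit [-]
  7 | W B1 → L1 miss [D]
  8 | R B6 → L2 miss wb→B2 [-]

DIRTY = [1]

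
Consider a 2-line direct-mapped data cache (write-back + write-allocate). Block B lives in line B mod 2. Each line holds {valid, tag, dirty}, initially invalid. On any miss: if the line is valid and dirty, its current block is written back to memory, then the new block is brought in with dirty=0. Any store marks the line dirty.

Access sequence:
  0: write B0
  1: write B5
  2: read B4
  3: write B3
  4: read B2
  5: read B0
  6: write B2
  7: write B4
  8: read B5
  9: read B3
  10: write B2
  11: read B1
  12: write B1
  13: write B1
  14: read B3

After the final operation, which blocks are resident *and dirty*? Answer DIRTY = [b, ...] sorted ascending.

DIRTY = [2]

0: W B0 -> L0 miss  d=D]
1: W B5 -> L1 miss  d=D]
2: R B4 -> L0 miss wb->B0  d=-]
3: W B3 -> L1 miss wb->B5  d=D]
4: R B2 -> L0 miss  d=-]
5: R B0 -> L0 miss  d=-]
6: W B2 -> L0 miss  d=D]
7: W B4 -> L0 miss wb->B2  d=D]
8: R B5 -> L1 miss wb->B3  d=-]
9: R B3 -> L1 miss  d=-]
10: W B2 -> L0 miss wb->B4  d=D]
11: R B1 -> L1 miss  d=-]
12: W B1 -> L1 hit  d=D]
13: W B1 -> L1 hit  d=D]
14: R B3 -> L1 miss wb->B1  d=-]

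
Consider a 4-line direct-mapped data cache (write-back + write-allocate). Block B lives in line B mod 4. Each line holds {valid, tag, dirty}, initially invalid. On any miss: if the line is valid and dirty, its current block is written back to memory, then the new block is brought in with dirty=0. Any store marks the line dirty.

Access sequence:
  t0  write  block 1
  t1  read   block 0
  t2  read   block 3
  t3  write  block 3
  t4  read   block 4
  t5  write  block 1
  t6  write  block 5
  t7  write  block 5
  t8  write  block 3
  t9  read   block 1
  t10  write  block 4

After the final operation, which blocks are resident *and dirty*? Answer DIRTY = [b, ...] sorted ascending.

DIRTY = [3, 4]

0: W B1 -> L1 miss  d=D]
1: R B0 -> L0 miss  d=-]
2: R B3 -> L3 miss  d=-]
3: W B3 -> L3 hit  d=D]
4: R B4 -> L0 miss  d=-]
5: W B1 -> L1 hit  d=D]
6: W B5 -> L1 miss wb->B1  d=D]
7: W B5 -> L1 hit  d=D]
8: W B3 -> L3 hit  d=D]
9: R B1 -> L1 miss wb->B5  d=-]
10: W B4 -> L0 hit  d=D]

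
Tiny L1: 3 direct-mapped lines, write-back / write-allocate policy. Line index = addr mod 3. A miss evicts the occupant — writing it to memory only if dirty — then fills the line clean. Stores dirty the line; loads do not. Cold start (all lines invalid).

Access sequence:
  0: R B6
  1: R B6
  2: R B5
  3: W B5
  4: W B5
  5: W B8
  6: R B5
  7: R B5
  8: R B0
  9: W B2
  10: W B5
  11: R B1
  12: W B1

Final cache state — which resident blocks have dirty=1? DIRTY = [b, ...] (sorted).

0: R B6 → L0 miss [-]
1: R B6 → L0 hit [-]
2: R B5 → L2 miss [-]
3: W B5 → L2 hit [D]
4: W B5 → L2 hit [D]
5: W B8 → L2 miss wb→B5 [D]
6: R B5 → L2 miss wb→B8 [-]
7: R B5 → L2 hit [-]
8: R B0 → L0 miss [-]
9: W B2 → L2 miss [D]
10: W B5 → L2 miss wb→B2 [D]
11: R B1 → L1 miss [-]
12: W B1 → L1 hit [D]

DIRTY = [1, 5]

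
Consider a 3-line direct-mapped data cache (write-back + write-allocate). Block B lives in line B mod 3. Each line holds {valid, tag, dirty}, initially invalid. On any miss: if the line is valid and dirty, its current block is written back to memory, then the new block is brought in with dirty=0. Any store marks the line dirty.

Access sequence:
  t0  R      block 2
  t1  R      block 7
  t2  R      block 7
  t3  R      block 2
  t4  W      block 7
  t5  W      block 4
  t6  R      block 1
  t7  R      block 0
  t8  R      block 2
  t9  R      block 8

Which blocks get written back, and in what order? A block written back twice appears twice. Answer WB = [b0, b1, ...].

  0 | R B2 → L2 miss [-]
  1 | R B7 → L1 miss [-]
  2 | R B7 → L1 hit [-]
  3 | R B2 → L2 hit [-]
  4 | W B7 → L1 hit [D]
  5 | W B4 → L1 miss wb→B7 [D]
  6 | R B1 → L1 miss wb→B4 [-]
  7 | R B0 → L0 miss [-]
  8 | R B2 → L2 hit [-]
  9 | R B8 → L2 miss [-]

WB = [7, 4]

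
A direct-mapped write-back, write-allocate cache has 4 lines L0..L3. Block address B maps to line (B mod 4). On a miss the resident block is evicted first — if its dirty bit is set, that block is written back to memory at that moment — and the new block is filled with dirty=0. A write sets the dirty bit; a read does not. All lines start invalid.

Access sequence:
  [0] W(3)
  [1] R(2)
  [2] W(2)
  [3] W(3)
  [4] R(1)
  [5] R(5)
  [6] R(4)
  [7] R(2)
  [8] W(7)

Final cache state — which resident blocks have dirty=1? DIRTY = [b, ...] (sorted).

0: W B3 -> L3 miss  d=D]
1: R B2 -> L2 miss  d=-]
2: W B2 -> L2 hit  d=D]
3: W B3 -> L3 hit  d=D]
4: R B1 -> L1 miss  d=-]
5: R B5 -> L1 miss  d=-]
6: R B4 -> L0 miss  d=-]
7: R B2 -> L2 hit  d=D]
8: W B7 -> L3 miss wb->B3  d=D]

DIRTY = [2, 7]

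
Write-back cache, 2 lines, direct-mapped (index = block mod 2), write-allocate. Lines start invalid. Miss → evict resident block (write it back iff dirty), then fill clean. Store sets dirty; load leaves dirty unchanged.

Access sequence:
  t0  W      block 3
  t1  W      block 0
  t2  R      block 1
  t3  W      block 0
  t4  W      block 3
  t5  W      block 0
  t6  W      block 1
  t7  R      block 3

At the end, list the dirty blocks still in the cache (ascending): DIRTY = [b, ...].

  0 | W B3 → L1 miss [D]
  1 | W B0 → L0 miss [D]
  2 | R B1 → L1 miss wb→B3 [-]
  3 | W B0 → L0 hit [D]
  4 | W B3 → L1 miss [D]
  5 | W B0 → L0 hit [D]
  6 | W B1 → L1 miss wb→B3 [D]
  7 | R B3 → L1 miss wb→B1 [-]

DIRTY = [0]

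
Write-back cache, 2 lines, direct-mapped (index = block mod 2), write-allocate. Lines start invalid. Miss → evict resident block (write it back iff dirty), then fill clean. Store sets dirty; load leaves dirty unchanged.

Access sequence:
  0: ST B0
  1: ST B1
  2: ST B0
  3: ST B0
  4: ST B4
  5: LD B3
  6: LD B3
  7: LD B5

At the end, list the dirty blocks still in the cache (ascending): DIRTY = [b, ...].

0: W B0 → L0 miss [D]
1: W B1 → L1 miss [D]
2: W B0 → L0 hit [D]
3: W B0 → L0 hit [D]
4: W B4 → L0 miss wb→B0 [D]
5: R B3 → L1 miss wb→B1 [-]
6: R B3 → L1 hit [-]
7: R B5 → L1 miss [-]

DIRTY = [4]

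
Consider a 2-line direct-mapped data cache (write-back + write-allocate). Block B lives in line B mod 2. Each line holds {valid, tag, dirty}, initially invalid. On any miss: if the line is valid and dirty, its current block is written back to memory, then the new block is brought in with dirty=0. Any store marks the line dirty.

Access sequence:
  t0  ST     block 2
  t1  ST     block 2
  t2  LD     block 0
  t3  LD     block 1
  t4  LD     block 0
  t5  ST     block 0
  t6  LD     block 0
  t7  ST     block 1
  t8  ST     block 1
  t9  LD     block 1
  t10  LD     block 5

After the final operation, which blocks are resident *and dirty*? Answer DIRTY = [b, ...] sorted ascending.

DIRTY = [0]

0: W B2 -> L0 miss  d=D]
1: W B2 -> L0 hit  d=D]
2: R B0 -> L0 miss wb->B2  d=-]
3: R B1 -> L1 miss  d=-]
4: R B0 -> L0 hit  d=-]
5: W B0 -> L0 hit  d=D]
6: R B0 -> L0 hit  d=D]
7: W B1 -> L1 hit  d=D]
8: W B1 -> L1 hit  d=D]
9: R B1 -> L1 hit  d=D]
10: R B5 -> L1 miss wb->B1  d=-]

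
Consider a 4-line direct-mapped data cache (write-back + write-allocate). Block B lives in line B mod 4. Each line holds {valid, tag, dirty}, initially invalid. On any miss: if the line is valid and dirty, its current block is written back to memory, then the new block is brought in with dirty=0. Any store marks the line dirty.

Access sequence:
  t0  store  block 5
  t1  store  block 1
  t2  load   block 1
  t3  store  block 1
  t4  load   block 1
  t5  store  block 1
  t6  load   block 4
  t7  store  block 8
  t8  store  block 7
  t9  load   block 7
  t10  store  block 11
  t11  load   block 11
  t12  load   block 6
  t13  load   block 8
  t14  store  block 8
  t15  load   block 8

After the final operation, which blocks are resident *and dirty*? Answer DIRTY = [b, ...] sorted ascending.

DIRTY = [1, 8, 11]

  0 | W B5 → L1 miss [D]
  1 | W B1 → L1 miss wb→B5 [D]
  2 | R B1 → L1 hit [D]
  3 | W B1 → L1 hit [D]
  4 | R B1 → L1 hit [D]
  5 | W B1 → L1 hit [D]
  6 | R B4 → L0 miss [-]
  7 | W B8 → L0 miss [D]
  8 | W B7 → L3 miss [D]
  9 | R B7 → L3 hit [D]
  10 | W B11 → L3 miss wb→B7 [D]
  11 | R B11 → L3 hit [D]
  12 | R B6 → L2 miss [-]
  13 | R B8 → L0 hit [D]
  14 | W B8 → L0 hit [D]
  15 | R B8 → L0 hit [D]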